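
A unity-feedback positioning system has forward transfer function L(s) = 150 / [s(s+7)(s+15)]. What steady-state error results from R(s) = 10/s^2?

One free integrator in L(s): this is a type 1 system.
K_v = lim_{s→0} s·L(s) = 150 / (7·15) = 10/7.
e_ss = 10/K_v = 10/(10/7) = 7.

7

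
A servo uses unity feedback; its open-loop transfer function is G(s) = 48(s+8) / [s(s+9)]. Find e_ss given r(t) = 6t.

G(s) has one factor of s in the denominator, so the system is type 1.
K_v = lim_{s→0} s·G(s) = 48·8 / (9) = 128/3.
e_ss = 6/K_v = 6/(128/3) = 9/64.

9/64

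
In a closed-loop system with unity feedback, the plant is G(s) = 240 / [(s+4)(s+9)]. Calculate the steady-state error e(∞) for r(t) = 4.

The open loop has no poles at the origin → type 0 system.
K_p = lim_{s→0} G(s) = 240 / (4·9) = 20/3.
e_ss = 4/(1 + K_p) = 4/(23/3) = 12/23.

12/23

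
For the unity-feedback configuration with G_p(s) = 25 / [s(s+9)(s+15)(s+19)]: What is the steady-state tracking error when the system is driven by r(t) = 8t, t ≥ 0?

The open loop has one pole at the origin → type 1 system.
K_v = lim_{s→0} s·G_p(s) = 25 / (9·15·19) = 5/513.
e_ss = 8/K_v = 8/(5/513) = 820.8.

820.8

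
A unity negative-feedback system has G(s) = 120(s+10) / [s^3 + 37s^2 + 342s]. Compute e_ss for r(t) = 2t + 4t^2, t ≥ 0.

Lowest-order denominator term is 342s, so the open loop has 1 pole at the origin → type 1 system. By superposition:
  • 2t: e_ss = 2/K_v with K_v=200/57 → 0.57.
  • 4t^2: a type-1 system cannot track it, e_ss → ∞.
The unbounded component dominates.

infinity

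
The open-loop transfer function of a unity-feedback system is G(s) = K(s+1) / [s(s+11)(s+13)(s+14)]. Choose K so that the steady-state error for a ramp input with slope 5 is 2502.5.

The open loop has one pole at the origin → type 1 system.
K_v = lim_{s→0} s·G(s) = K·1 / (11·13·14) = (1/2002)·K.
e_ss = 5/K_v = 2502.5 ⇒ K_v = 2/1001 ⇒ K = (2/1001)/(1/2002) = 4.

4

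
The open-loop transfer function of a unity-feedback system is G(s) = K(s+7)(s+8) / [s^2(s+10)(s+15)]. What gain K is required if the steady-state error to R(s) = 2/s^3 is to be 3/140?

System type = 2 (two poles at s=0).
K_a = lim_{s→0} s^2·G(s) = K·7·8 / (10·15) = (28/75)·K.
e_ss = 2/K_a = 3/140 ⇒ K_a = 280/3 ⇒ K = (280/3)/(28/75) = 250.

250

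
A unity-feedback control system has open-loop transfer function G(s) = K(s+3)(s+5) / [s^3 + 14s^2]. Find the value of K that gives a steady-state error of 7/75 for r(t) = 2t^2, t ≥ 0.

40

The denominator has no term below 14s^2 — 2 poles at s=0, type 2.
K_a = lim_{s→0} s^2·G(s) = K·3·5 / 14 = (15/14)·K.
e_ss = 4/K_a = 7/75 ⇒ K_a = 300/7 ⇒ K = (300/7)/(15/14) = 40.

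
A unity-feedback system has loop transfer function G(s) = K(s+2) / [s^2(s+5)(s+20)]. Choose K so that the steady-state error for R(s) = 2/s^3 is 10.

10

System type = 2 (two poles at s=0).
K_a = lim_{s→0} s^2·G(s) = K·2 / (5·20) = 0.02·K.
e_ss = 2/K_a = 10 ⇒ K_a = 0.2 ⇒ K = 0.2/0.02 = 10.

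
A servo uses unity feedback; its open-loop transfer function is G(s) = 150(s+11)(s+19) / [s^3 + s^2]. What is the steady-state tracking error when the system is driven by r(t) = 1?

0

Lowest-order denominator term is s^2, so the open loop has 2 poles at the origin → type 2 system.
A type-2 system has K_p = ∞, so it tracks a step input with zero steady-state error.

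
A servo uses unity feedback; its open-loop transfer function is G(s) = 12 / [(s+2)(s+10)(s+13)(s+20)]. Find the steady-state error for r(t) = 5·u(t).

G(s) has no factors of s in the denominator, so the system is type 0.
K_p = lim_{s→0} G(s) = 12 / (2·10·13·20) = 3/1300.
e_ss = 5/(1 + K_p) = 5/(1303/1300) = 6500/1303.

6500/1303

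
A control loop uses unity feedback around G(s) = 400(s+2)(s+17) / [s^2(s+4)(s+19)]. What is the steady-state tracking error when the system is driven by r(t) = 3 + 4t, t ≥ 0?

0

The open loop has two poles at the origin → type 2 system. Taking each input component in turn:
  • 3: tracked with zero error.
  • 4t: tracked with zero error.
Total e_ss = 0.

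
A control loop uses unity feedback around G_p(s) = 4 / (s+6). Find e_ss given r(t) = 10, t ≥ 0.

G_p(s) has no factors of s in the denominator, so the system is type 0.
K_p = lim_{s→0} G_p(s) = 4 / (6) = 2/3.
e_ss = 10/(1 + K_p) = 10/(5/3) = 6.

6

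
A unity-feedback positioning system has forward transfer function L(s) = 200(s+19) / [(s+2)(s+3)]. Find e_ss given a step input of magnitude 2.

The open loop has no poles at the origin → type 0 system.
K_p = lim_{s→0} L(s) = 200·19 / (2·3) = 1900/3.
e_ss = 2/(1 + K_p) = 2/(1903/3) = 6/1903.

6/1903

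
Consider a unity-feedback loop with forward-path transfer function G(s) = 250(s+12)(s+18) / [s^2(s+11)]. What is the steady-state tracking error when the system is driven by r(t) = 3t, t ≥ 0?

0

The open loop has two poles at the origin → type 2 system.
K_v = ∞ for a type-2 system; e_ss to a ramp is zero.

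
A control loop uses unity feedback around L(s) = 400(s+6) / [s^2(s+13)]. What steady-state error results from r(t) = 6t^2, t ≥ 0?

0.065

System type = 2 (two poles at s=0).
K_a = lim_{s→0} s^2·L(s) = 400·6 / (13) = 2400/13.
r(t) = 6t^2 gives R(s) = 12/s^3.
e_ss = 12/K_a = 12/(2400/13) = 0.065.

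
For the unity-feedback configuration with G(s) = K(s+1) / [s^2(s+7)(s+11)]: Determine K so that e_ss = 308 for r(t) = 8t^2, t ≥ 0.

4

G(s) has two factors of s in the denominator, so the system is type 2.
K_a = lim_{s→0} s^2·G(s) = K·1 / (7·11) = (1/77)·K.
e_ss = 16/K_a = 308 ⇒ K_a = 4/77 ⇒ K = (4/77)/(1/77) = 4.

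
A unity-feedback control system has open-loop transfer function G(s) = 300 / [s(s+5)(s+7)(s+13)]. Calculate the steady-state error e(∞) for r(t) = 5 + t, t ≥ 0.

91/60

One free integrator in G(s): this is a type 1 system. By superposition:
  • 5: tracked with zero error.
  • t: e_ss = 1/K_v with K_v=60/91 → 91/60.
Total e_ss = 91/60.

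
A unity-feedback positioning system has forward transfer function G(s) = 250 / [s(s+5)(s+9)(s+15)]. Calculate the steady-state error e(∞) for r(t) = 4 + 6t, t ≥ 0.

16.2

One free integrator in G(s): this is a type 1 system. Treating each term separately:
  • 4: tracked with zero error.
  • 6t: e_ss = 6/K_v with K_v=10/27 → 16.2.
Total e_ss = 16.2.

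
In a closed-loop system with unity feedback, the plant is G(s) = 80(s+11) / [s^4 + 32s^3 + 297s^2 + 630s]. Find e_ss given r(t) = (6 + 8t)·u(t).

63/11

The denominator has no term below 630s — 1 pole at s=0, type 1. Taking each input component in turn:
  • 6: tracked with zero error.
  • 8t: e_ss = 8/K_v with K_v=88/63 → 63/11.
Total e_ss = 63/11.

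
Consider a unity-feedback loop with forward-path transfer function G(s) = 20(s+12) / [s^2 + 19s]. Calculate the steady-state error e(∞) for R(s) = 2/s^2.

The denominator has no term below 19s — 1 pole at s=0, type 1.
K_v = lim_{s→0} s·G(s) = 20·12 / 19 = 240/19.
e_ss = 2/K_v = 2/(240/19) = 19/120.

19/120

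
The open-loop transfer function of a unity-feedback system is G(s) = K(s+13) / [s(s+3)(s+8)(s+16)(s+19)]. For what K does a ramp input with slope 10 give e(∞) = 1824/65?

System type = 1 (one pole at s=0).
K_v = lim_{s→0} s·G(s) = K·13 / (3·8·16·19) = (13/7296)·K.
e_ss = 10/K_v = 1824/65 ⇒ K_v = 325/912 ⇒ K = (325/912)/(13/7296) = 200.

200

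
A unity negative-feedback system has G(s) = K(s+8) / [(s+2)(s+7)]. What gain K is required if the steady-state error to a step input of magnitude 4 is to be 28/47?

10

G(s) has no factors of s in the denominator, so the system is type 0.
K_p = lim_{s→0} G(s) = K·8 / (2·7) = (4/7)·K.
e_ss = 4/(1 + K_p) = 28/47 ⇒ 1 + (4/7)·K = 47/7 ⇒ K = 10.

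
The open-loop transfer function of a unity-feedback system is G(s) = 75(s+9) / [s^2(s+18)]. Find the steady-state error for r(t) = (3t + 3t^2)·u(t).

The open loop has two poles at the origin → type 2 system. By superposition:
  • 3t: tracked with zero error.
  • 3t^2: e_ss = 6/K_a with K_a=37.5 → 0.16.
Total e_ss = 0.16.

0.16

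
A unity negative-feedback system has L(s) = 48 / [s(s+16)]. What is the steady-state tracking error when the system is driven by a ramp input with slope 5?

5/3

L(s) has one factor of s in the denominator, so the system is type 1.
K_v = lim_{s→0} s·L(s) = 48 / (16) = 3.
e_ss = 5/K_v = 5/3.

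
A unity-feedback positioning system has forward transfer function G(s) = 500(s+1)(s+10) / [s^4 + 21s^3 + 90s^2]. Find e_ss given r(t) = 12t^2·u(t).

Lowest-order denominator term is 90s^2, so the open loop has 2 poles at the origin → type 2 system.
K_a = lim_{s→0} s^2·G(s) = 500·1·10 / 90 = 500/9.
r(t) = 12t^2 gives R(s) = 24/s^3.
e_ss = 24/K_a = 24/(500/9) = 0.432.

0.432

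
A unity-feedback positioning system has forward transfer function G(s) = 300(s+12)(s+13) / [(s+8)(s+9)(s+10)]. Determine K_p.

65

The open loop has no poles at the origin → type 0 system.
K_p = lim_{s→0} G(s) = 300·12·13 / (8·9·10) = 65.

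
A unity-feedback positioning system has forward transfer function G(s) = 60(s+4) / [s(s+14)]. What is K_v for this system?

System type = 1 (one pole at s=0).
K_v = lim_{s→0} s·G(s) = 60·4 / (14) = 120/7.

120/7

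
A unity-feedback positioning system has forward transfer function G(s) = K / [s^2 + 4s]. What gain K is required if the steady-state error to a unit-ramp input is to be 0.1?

40

The denominator has no term below 4s — 1 pole at s=0, type 1.
K_v = lim_{s→0} s·G(s) = K / 4 = 0.25·K.
e_ss = 1/K_v = 0.1 ⇒ K_v = 10 ⇒ K = 10/0.25 = 40.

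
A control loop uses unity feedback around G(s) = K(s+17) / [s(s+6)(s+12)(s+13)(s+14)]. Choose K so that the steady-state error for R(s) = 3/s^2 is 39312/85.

5

System type = 1 (one pole at s=0).
K_v = lim_{s→0} s·G(s) = K·17 / (6·12·13·14) = (17/13104)·K.
e_ss = 3/K_v = 39312/85 ⇒ K_v = 85/13104 ⇒ K = (85/13104)/(17/13104) = 5.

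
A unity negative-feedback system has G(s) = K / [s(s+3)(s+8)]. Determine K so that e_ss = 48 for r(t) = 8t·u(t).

The open loop has one pole at the origin → type 1 system.
K_v = lim_{s→0} s·G(s) = K / (3·8) = (1/24)·K.
e_ss = 8/K_v = 48 ⇒ K_v = 1/6 ⇒ K = (1/6)/(1/24) = 4.

4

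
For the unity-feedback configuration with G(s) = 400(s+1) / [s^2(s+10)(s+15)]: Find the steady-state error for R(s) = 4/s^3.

1.5

The open loop has two poles at the origin → type 2 system.
K_a = lim_{s→0} s^2·G(s) = 400·1 / (10·15) = 8/3.
r(t) = 2t^2 gives R(s) = 4/s^3.
e_ss = 4/K_a = 4/(8/3) = 1.5.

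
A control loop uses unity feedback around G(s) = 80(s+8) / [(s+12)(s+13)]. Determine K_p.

160/39

System type = 0 (no poles at s=0).
K_p = lim_{s→0} G(s) = 80·8 / (12·13) = 160/39.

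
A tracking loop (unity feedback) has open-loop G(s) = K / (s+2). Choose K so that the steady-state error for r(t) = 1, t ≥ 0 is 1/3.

4

System type = 0 (no poles at s=0).
K_p = lim_{s→0} G(s) = K / (2) = 0.5·K.
e_ss = 1/(1 + K_p) = 1/3 ⇒ 1 + 0.5·K = 3 ⇒ K = 4.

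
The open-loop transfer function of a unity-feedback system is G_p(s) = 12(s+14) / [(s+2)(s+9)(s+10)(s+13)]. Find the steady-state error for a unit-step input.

The open loop has no poles at the origin → type 0 system.
K_p = lim_{s→0} G_p(s) = 12·14 / (2·9·10·13) = 14/195.
e_ss = 1/(1 + K_p) = 1/(209/195) = 195/209.

195/209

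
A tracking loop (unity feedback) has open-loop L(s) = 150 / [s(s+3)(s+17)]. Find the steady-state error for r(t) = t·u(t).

0.34

System type = 1 (one pole at s=0).
K_v = lim_{s→0} s·L(s) = 150 / (3·17) = 50/17.
e_ss = 1/K_v = 1/(50/17) = 0.34.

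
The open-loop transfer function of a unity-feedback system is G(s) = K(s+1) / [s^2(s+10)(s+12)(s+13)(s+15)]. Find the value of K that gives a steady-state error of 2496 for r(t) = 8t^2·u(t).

Two free integrators in G(s): this is a type 2 system.
K_a = lim_{s→0} s^2·G(s) = K·1 / (10·12·13·15) = (1/23400)·K.
e_ss = 16/K_a = 2496 ⇒ K_a = 1/156 ⇒ K = (1/156)/(1/23400) = 150.

150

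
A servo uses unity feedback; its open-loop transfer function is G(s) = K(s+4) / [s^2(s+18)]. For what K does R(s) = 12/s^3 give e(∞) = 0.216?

The open loop has two poles at the origin → type 2 system.
K_a = lim_{s→0} s^2·G(s) = K·4 / (18) = (2/9)·K.
e_ss = 12/K_a = 0.216 ⇒ K_a = 500/9 ⇒ K = (500/9)/(2/9) = 250.

250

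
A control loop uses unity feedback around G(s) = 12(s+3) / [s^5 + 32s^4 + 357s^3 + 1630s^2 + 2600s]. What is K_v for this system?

9/650

Factoring s from the denominator leaves a polynomial with constant term 2600, so the system is type 1.
K_v = lim_{s→0} s·G(s) = 12·3 / 2600 = 9/650.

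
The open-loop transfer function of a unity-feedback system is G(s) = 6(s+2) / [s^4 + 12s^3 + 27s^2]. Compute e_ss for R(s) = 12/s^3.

The denominator has no term below 27s^2 — 2 poles at s=0, type 2.
K_a = lim_{s→0} s^2·G(s) = 6·2 / 27 = 4/9.
r(t) = 6t^2 gives R(s) = 12/s^3.
e_ss = 12/K_a = 12/(4/9) = 27.

27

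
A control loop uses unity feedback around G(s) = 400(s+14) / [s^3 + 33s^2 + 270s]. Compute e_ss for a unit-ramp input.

27/560

Lowest-order denominator term is 270s, so the open loop has 1 pole at the origin → type 1 system.
K_v = lim_{s→0} s·G(s) = 400·14 / 270 = 560/27.
e_ss = 1/K_v = 1/(560/27) = 27/560.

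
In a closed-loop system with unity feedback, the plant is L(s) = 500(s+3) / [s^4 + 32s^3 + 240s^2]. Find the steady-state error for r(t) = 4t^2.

1.28

The denominator has no term below 240s^2 — 2 poles at s=0, type 2.
K_a = lim_{s→0} s^2·L(s) = 500·3 / 240 = 6.25.
r(t) = 4t^2 gives R(s) = 8/s^3.
e_ss = 8/K_a = 8/6.25 = 1.28.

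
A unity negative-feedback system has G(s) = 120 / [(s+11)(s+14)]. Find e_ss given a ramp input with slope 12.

System type = 0 (no poles at s=0).
K_v = lim_{s→0} s·G(s) = 0; the steady-state error to this ramp input grows without bound.

infinity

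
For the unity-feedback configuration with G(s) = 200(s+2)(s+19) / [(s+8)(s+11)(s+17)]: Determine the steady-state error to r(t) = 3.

System type = 0 (no poles at s=0).
K_p = lim_{s→0} G(s) = 200·2·19 / (8·11·17) = 950/187.
e_ss = 3/(1 + K_p) = 3/(1137/187) = 187/379.

187/379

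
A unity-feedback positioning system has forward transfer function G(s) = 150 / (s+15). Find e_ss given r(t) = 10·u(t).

10/11

No free integrators in G(s): this is a type 0 system.
K_p = lim_{s→0} G(s) = 150 / (15) = 10.
e_ss = 10/(1 + K_p) = 10/11.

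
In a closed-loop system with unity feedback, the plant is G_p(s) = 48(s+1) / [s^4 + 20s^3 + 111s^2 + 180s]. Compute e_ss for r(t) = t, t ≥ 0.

Lowest-order denominator term is 180s, so the open loop has 1 pole at the origin → type 1 system.
K_v = lim_{s→0} s·G_p(s) = 48·1 / 180 = 4/15.
e_ss = 1/K_v = 1/(4/15) = 3.75.

3.75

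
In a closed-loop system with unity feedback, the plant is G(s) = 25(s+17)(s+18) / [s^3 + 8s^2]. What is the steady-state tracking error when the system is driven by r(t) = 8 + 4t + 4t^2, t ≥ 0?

Factoring s^2 from the denominator leaves a polynomial with constant term 8, so the system is type 2. Treating each term separately:
  • 8: tracked with zero error.
  • 4t: tracked with zero error.
  • 4t^2: e_ss = 8/K_a with K_a=956.25 → 32/3825.
Total e_ss = 32/3825.

32/3825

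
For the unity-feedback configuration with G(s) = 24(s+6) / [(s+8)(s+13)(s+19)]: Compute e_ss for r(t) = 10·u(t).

494/53

G(s) has no factors of s in the denominator, so the system is type 0.
K_p = lim_{s→0} G(s) = 24·6 / (8·13·19) = 18/247.
e_ss = 10/(1 + K_p) = 10/(265/247) = 494/53.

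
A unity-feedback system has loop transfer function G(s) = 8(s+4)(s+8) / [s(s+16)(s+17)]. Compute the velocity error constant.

G(s) has one factor of s in the denominator, so the system is type 1.
K_v = lim_{s→0} s·G(s) = 8·4·8 / (16·17) = 16/17.

16/17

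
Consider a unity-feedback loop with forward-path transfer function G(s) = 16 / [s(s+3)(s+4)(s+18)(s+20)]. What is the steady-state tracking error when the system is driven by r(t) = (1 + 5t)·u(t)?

1350

One free integrator in G(s): this is a type 1 system. Treating each term separately:
  • 1: tracked with zero error.
  • 5t: e_ss = 5/K_v with K_v=1/270 → 1350.
Total e_ss = 1350.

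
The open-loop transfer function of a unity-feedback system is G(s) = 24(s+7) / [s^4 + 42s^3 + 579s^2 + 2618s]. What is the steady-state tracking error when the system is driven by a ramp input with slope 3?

Factoring s from the denominator leaves a polynomial with constant term 2618, so the system is type 1.
K_v = lim_{s→0} s·G(s) = 24·7 / 2618 = 12/187.
e_ss = 3/K_v = 3/(12/187) = 46.75.

46.75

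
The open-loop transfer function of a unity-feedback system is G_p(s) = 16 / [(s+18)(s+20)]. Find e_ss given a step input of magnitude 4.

180/47

No free integrators in G_p(s): this is a type 0 system.
K_p = lim_{s→0} G_p(s) = 16 / (18·20) = 2/45.
e_ss = 4/(1 + K_p) = 4/(47/45) = 180/47.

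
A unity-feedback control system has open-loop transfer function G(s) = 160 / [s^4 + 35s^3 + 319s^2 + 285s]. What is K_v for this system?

32/57

Lowest-order denominator term is 285s, so the open loop has 1 pole at the origin → type 1 system.
K_v = lim_{s→0} s·G(s) = 160 / 285 = 32/57.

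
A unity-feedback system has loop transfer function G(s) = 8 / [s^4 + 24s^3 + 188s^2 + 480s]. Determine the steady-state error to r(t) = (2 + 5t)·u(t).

Lowest-order denominator term is 480s, so the open loop has 1 pole at the origin → type 1 system. Taking each input component in turn:
  • 2: tracked with zero error.
  • 5t: e_ss = 5/K_v with K_v=1/60 → 300.
Total e_ss = 300.

300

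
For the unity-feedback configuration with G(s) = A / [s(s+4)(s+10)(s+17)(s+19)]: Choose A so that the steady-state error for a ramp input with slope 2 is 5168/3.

15

System type = 1 (one pole at s=0).
K_v = lim_{s→0} s·G(s) = A / (4·10·17·19) = (1/12920)·A.
e_ss = 2/K_v = 5168/3 ⇒ K_v = 3/2584 ⇒ A = (3/2584)/(1/12920) = 15.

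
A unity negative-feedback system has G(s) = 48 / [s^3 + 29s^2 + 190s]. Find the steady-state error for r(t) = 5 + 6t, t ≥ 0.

The denominator has no term below 190s — 1 pole at s=0, type 1. Treating each term separately:
  • 5: tracked with zero error.
  • 6t: e_ss = 6/K_v with K_v=24/95 → 23.75.
Total e_ss = 23.75.

23.75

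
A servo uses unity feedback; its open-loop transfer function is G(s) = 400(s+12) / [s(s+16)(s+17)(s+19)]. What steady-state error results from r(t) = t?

System type = 1 (one pole at s=0).
K_v = lim_{s→0} s·G(s) = 400·12 / (16·17·19) = 300/323.
e_ss = 1/K_v = 1/(300/323) = 323/300.

323/300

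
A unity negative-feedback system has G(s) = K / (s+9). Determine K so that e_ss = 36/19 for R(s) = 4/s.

10

System type = 0 (no poles at s=0).
K_p = lim_{s→0} G(s) = K / (9) = (1/9)·K.
e_ss = 4/(1 + K_p) = 36/19 ⇒ 1 + (1/9)·K = 19/9 ⇒ K = 10.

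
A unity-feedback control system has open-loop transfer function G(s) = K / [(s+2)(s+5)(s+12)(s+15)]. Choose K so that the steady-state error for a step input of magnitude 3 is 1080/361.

5

G(s) has no factors of s in the denominator, so the system is type 0.
K_p = lim_{s→0} G(s) = K / (2·5·12·15) = (1/1800)·K.
e_ss = 3/(1 + K_p) = 1080/361 ⇒ 1 + (1/1800)·K = 361/360 ⇒ K = 5.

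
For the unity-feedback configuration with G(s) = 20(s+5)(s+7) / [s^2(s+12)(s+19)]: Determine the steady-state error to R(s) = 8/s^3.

The open loop has two poles at the origin → type 2 system.
K_a = lim_{s→0} s^2·G(s) = 20·5·7 / (12·19) = 175/57.
r(t) = 4t^2 gives R(s) = 8/s^3.
e_ss = 8/K_a = 8/(175/57) = 456/175.

456/175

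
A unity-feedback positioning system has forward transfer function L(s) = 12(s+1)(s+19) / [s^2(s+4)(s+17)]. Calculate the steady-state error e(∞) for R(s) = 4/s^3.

68/57

The open loop has two poles at the origin → type 2 system.
K_a = lim_{s→0} s^2·L(s) = 12·1·19 / (4·17) = 57/17.
r(t) = 2t^2 gives R(s) = 4/s^3.
e_ss = 4/K_a = 4/(57/17) = 68/57.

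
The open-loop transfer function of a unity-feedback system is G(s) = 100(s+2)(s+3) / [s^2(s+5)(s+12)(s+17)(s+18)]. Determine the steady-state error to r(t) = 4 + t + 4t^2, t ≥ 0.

System type = 2 (two poles at s=0). Treating each term separately:
  • 4: tracked with zero error.
  • t: tracked with zero error.
  • 4t^2: e_ss = 8/K_a with K_a=5/153 → 244.8.
Total e_ss = 244.8.

244.8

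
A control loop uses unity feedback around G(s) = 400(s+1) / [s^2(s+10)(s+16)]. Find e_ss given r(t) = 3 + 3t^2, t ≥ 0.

2.4

System type = 2 (two poles at s=0). Treating each term separately:
  • 3: tracked with zero error.
  • 3t^2: e_ss = 6/K_a with K_a=2.5 → 2.4.
Total e_ss = 2.4.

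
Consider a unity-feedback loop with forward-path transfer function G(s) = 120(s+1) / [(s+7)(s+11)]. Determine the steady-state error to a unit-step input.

77/197

G(s) has no factors of s in the denominator, so the system is type 0.
K_p = lim_{s→0} G(s) = 120·1 / (7·11) = 120/77.
e_ss = 1/(1 + K_p) = 1/(197/77) = 77/197.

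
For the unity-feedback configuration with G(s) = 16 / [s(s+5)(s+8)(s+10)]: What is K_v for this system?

0.04

One free integrator in G(s): this is a type 1 system.
K_v = lim_{s→0} s·G(s) = 16 / (5·8·10) = 0.04.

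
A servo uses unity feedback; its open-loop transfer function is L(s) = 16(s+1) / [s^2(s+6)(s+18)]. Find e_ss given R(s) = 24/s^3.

System type = 2 (two poles at s=0).
K_a = lim_{s→0} s^2·L(s) = 16·1 / (6·18) = 4/27.
r(t) = 12t^2 gives R(s) = 24/s^3.
e_ss = 24/K_a = 24/(4/27) = 162.

162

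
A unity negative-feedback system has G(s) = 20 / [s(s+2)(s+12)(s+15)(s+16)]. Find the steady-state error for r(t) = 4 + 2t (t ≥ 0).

576

One free integrator in G(s): this is a type 1 system. By superposition:
  • 4: tracked with zero error.
  • 2t: e_ss = 2/K_v with K_v=1/288 → 576.
Total e_ss = 576.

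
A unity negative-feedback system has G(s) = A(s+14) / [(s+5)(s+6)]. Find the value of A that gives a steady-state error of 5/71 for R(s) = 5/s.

150

The open loop has no poles at the origin → type 0 system.
K_p = lim_{s→0} G(s) = A·14 / (5·6) = (7/15)·A.
e_ss = 5/(1 + K_p) = 5/71 ⇒ 1 + (7/15)·A = 71 ⇒ A = 150.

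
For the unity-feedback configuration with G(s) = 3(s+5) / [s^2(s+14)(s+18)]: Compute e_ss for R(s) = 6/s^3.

100.8

System type = 2 (two poles at s=0).
K_a = lim_{s→0} s^2·G(s) = 3·5 / (14·18) = 5/84.
r(t) = 3t^2 gives R(s) = 6/s^3.
e_ss = 6/K_a = 6/(5/84) = 100.8.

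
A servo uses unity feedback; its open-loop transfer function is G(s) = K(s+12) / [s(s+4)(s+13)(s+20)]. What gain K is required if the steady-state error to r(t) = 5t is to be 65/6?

The open loop has one pole at the origin → type 1 system.
K_v = lim_{s→0} s·G(s) = K·12 / (4·13·20) = (3/260)·K.
e_ss = 5/K_v = 65/6 ⇒ K_v = 6/13 ⇒ K = (6/13)/(3/260) = 40.

40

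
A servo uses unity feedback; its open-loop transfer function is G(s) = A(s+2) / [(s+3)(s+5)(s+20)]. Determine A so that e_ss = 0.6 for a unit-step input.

G(s) has no factors of s in the denominator, so the system is type 0.
K_p = lim_{s→0} G(s) = A·2 / (3·5·20) = (1/150)·A.
e_ss = 1/(1 + K_p) = 0.6 ⇒ 1 + (1/150)·A = 5/3 ⇒ A = 100.

100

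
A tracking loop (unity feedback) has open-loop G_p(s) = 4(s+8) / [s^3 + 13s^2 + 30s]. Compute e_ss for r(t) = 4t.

Lowest-order denominator term is 30s, so the open loop has 1 pole at the origin → type 1 system.
K_v = lim_{s→0} s·G_p(s) = 4·8 / 30 = 16/15.
e_ss = 4/K_v = 4/(16/15) = 3.75.

3.75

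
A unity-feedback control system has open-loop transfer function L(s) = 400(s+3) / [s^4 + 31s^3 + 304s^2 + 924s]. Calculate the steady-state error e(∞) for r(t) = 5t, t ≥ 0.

The denominator has no term below 924s — 1 pole at s=0, type 1.
K_v = lim_{s→0} s·L(s) = 400·3 / 924 = 100/77.
e_ss = 5/K_v = 5/(100/77) = 3.85.

3.85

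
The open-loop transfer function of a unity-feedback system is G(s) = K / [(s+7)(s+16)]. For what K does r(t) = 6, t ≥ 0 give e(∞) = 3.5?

80

G(s) has no factors of s in the denominator, so the system is type 0.
K_p = lim_{s→0} G(s) = K / (7·16) = (1/112)·K.
e_ss = 6/(1 + K_p) = 3.5 ⇒ 1 + (1/112)·K = 12/7 ⇒ K = 80.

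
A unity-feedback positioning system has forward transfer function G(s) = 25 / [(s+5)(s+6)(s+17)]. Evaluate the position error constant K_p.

5/102

System type = 0 (no poles at s=0).
K_p = lim_{s→0} G(s) = 25 / (5·6·17) = 5/102.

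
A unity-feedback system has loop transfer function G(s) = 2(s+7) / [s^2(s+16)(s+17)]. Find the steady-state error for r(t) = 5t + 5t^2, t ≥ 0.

System type = 2 (two poles at s=0). Taking each input component in turn:
  • 5t: tracked with zero error.
  • 5t^2: e_ss = 10/K_a with K_a=7/136 → 1360/7.
Total e_ss = 1360/7.

1360/7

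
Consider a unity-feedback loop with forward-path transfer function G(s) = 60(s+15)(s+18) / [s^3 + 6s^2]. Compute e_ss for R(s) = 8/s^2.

0

The denominator has no term below 6s^2 — 2 poles at s=0, type 2.
A type-2 system has K_v = ∞, so it tracks a ramp input with zero steady-state error.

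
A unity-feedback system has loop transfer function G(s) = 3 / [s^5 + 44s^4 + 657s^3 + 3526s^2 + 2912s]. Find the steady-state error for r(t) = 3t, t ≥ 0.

2912

The denominator has no term below 2912s — 1 pole at s=0, type 1.
K_v = lim_{s→0} s·G(s) = 3 / 2912 = 3/2912.
e_ss = 3/K_v = 3/(3/2912) = 2912.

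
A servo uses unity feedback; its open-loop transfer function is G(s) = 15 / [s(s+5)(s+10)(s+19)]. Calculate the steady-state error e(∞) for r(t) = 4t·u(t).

760/3

The open loop has one pole at the origin → type 1 system.
K_v = lim_{s→0} s·G(s) = 15 / (5·10·19) = 3/190.
e_ss = 4/K_v = 4/(3/190) = 760/3.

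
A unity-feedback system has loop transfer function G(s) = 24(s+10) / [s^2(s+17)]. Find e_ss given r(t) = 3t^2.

0.425

G(s) has two factors of s in the denominator, so the system is type 2.
K_a = lim_{s→0} s^2·G(s) = 24·10 / (17) = 240/17.
r(t) = 3t^2 gives R(s) = 6/s^3.
e_ss = 6/K_a = 6/(240/17) = 0.425.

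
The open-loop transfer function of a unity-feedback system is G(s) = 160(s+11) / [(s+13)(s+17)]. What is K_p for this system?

1760/221

G(s) has no factors of s in the denominator, so the system is type 0.
K_p = lim_{s→0} G(s) = 160·11 / (13·17) = 1760/221.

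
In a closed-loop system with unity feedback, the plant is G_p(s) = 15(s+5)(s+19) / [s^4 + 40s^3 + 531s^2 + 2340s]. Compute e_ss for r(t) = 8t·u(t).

The denominator has no term below 2340s — 1 pole at s=0, type 1.
K_v = lim_{s→0} s·G_p(s) = 15·5·19 / 2340 = 95/156.
e_ss = 8/K_v = 8/(95/156) = 1248/95.

1248/95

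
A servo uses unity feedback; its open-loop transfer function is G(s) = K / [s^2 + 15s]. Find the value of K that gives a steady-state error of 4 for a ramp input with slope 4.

15

The denominator has no term below 15s — 1 pole at s=0, type 1.
K_v = lim_{s→0} s·G(s) = K / 15 = (1/15)·K.
e_ss = 4/K_v = 4 ⇒ K_v = 1 ⇒ K = 1/(1/15) = 15.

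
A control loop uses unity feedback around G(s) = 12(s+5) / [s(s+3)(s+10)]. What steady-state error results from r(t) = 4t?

The open loop has one pole at the origin → type 1 system.
K_v = lim_{s→0} s·G(s) = 12·5 / (3·10) = 2.
e_ss = 4/K_v = 4/2 = 2.

2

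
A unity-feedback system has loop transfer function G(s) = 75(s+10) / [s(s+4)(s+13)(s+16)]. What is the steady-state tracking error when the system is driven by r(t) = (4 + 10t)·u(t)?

One free integrator in G(s): this is a type 1 system. Taking each input component in turn:
  • 4: tracked with zero error.
  • 10t: e_ss = 10/K_v with K_v=375/416 → 832/75.
Total e_ss = 832/75.

832/75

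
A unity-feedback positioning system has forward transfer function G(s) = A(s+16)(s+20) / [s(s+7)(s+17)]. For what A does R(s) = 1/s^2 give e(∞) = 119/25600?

80

The open loop has one pole at the origin → type 1 system.
K_v = lim_{s→0} s·G(s) = A·16·20 / (7·17) = (320/119)·A.
e_ss = 1/K_v = 119/25600 ⇒ K_v = 25600/119 ⇒ A = (25600/119)/(320/119) = 80.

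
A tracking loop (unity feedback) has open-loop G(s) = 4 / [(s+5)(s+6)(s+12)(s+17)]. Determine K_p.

The open loop has no poles at the origin → type 0 system.
K_p = lim_{s→0} G(s) = 4 / (5·6·12·17) = 1/1530.

1/1530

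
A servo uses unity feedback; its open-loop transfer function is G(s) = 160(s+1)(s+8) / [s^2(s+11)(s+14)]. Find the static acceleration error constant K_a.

System type = 2 (two poles at s=0).
K_a = lim_{s→0} s^2·G(s) = 160·1·8 / (11·14) = 640/77.

640/77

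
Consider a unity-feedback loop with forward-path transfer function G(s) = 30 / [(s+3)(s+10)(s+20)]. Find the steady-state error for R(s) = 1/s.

20/21

The open loop has no poles at the origin → type 0 system.
K_p = lim_{s→0} G(s) = 30 / (3·10·20) = 0.05.
e_ss = 1/(1 + K_p) = 1/1.05 = 20/21.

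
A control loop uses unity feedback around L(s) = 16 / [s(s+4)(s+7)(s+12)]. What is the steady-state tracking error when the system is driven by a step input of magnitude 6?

0

System type = 1 (one pole at s=0).
K_p = ∞ for a type-1 system; e_ss to a step is zero.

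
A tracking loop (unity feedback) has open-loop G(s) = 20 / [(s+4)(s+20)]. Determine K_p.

G(s) has no factors of s in the denominator, so the system is type 0.
K_p = lim_{s→0} G(s) = 20 / (4·20) = 0.25.

0.25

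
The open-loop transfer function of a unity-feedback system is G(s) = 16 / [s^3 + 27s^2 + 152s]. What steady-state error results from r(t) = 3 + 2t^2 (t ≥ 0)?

Lowest-order denominator term is 152s, so the open loop has 1 pole at the origin → type 1 system. By superposition:
  • 3: tracked with zero error.
  • 2t^2: a type-1 system cannot track it, e_ss → ∞.
The unbounded component dominates.

infinity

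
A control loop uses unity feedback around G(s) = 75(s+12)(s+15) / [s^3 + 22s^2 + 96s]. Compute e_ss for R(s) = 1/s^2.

8/1125

Lowest-order denominator term is 96s, so the open loop has 1 pole at the origin → type 1 system.
K_v = lim_{s→0} s·G(s) = 75·12·15 / 96 = 140.625.
e_ss = 1/K_v = 1/140.625 = 8/1125.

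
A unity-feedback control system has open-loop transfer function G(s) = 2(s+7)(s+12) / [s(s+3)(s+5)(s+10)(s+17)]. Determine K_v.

G(s) has one factor of s in the denominator, so the system is type 1.
K_v = lim_{s→0} s·G(s) = 2·7·12 / (3·5·10·17) = 28/425.

28/425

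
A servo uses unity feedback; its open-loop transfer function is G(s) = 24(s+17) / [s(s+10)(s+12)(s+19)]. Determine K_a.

0

One free integrator in G(s): this is a type 1 system.
K_a = lim_{s→0} s^2·G(s) = 0 (the extra factor of s kills the finite limit).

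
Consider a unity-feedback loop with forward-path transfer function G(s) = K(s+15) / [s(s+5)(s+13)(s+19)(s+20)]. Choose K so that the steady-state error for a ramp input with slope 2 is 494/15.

One free integrator in G(s): this is a type 1 system.
K_v = lim_{s→0} s·G(s) = K·15 / (5·13·19·20) = (3/4940)·K.
e_ss = 2/K_v = 494/15 ⇒ K_v = 15/247 ⇒ K = (15/247)/(3/4940) = 100.

100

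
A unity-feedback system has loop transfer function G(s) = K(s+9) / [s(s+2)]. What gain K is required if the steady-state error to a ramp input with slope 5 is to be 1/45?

G(s) has one factor of s in the denominator, so the system is type 1.
K_v = lim_{s→0} s·G(s) = K·9 / (2) = 4.5·K.
e_ss = 5/K_v = 1/45 ⇒ K_v = 225 ⇒ K = 225/4.5 = 50.

50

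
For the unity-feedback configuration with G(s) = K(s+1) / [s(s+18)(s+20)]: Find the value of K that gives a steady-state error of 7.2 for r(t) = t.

50

One free integrator in G(s): this is a type 1 system.
K_v = lim_{s→0} s·G(s) = K·1 / (18·20) = (1/360)·K.
e_ss = 1/K_v = 7.2 ⇒ K_v = 5/36 ⇒ K = (5/36)/(1/360) = 50.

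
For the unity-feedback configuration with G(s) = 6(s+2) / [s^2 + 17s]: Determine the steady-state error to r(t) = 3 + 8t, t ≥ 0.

Lowest-order denominator term is 17s, so the open loop has 1 pole at the origin → type 1 system. By superposition:
  • 3: tracked with zero error.
  • 8t: e_ss = 8/K_v with K_v=12/17 → 34/3.
Total e_ss = 34/3.

34/3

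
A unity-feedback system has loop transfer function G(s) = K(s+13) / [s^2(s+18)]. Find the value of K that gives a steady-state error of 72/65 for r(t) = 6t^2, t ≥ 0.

15

The open loop has two poles at the origin → type 2 system.
K_a = lim_{s→0} s^2·G(s) = K·13 / (18) = (13/18)·K.
e_ss = 12/K_a = 72/65 ⇒ K_a = 65/6 ⇒ K = (65/6)/(13/18) = 15.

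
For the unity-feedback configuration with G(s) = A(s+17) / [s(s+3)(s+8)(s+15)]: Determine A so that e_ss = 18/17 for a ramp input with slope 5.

G(s) has one factor of s in the denominator, so the system is type 1.
K_v = lim_{s→0} s·G(s) = A·17 / (3·8·15) = (17/360)·A.
e_ss = 5/K_v = 18/17 ⇒ K_v = 85/18 ⇒ A = (85/18)/(17/360) = 100.

100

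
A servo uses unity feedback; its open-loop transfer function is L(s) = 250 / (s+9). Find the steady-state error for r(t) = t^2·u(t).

infinity

The open loop has no poles at the origin → type 0 system.
K_a = lim_{s→0} s^2·L(s) = 0; the steady-state error to this parabolic input grows without bound.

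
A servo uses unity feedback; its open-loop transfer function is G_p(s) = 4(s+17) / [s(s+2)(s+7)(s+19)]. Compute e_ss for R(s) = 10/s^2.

One free integrator in G_p(s): this is a type 1 system.
K_v = lim_{s→0} s·G_p(s) = 4·17 / (2·7·19) = 34/133.
e_ss = 10/K_v = 10/(34/133) = 665/17.

665/17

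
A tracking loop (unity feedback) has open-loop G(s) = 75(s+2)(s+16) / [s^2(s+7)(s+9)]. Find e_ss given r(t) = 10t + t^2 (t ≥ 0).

Two free integrators in G(s): this is a type 2 system. Treating each term separately:
  • 10t: tracked with zero error.
  • t^2: e_ss = 2/K_a with K_a=800/21 → 0.0525.
Total e_ss = 0.0525.

0.0525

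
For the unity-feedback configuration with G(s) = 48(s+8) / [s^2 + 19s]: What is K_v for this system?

The denominator has no term below 19s — 1 pole at s=0, type 1.
K_v = lim_{s→0} s·G(s) = 48·8 / 19 = 384/19.

384/19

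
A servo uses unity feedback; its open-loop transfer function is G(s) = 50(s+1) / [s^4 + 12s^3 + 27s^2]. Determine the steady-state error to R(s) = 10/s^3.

5.4

Lowest-order denominator term is 27s^2, so the open loop has 2 poles at the origin → type 2 system.
K_a = lim_{s→0} s^2·G(s) = 50·1 / 27 = 50/27.
r(t) = 5t^2 gives R(s) = 10/s^3.
e_ss = 10/K_a = 10/(50/27) = 5.4.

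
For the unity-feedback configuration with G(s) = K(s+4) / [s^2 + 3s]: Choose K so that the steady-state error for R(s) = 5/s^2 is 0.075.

50

Lowest-order denominator term is 3s, so the open loop has 1 pole at the origin → type 1 system.
K_v = lim_{s→0} s·G(s) = K·4 / 3 = (4/3)·K.
e_ss = 5/K_v = 0.075 ⇒ K_v = 200/3 ⇒ K = (200/3)/(4/3) = 50.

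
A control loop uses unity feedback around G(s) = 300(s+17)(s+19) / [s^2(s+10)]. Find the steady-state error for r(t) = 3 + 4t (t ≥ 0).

0

System type = 2 (two poles at s=0). Taking each input component in turn:
  • 3: tracked with zero error.
  • 4t: tracked with zero error.
Total e_ss = 0.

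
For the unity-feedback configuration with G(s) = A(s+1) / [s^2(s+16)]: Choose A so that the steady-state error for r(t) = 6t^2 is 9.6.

System type = 2 (two poles at s=0).
K_a = lim_{s→0} s^2·G(s) = A·1 / (16) = 0.0625·A.
e_ss = 12/K_a = 9.6 ⇒ K_a = 1.25 ⇒ A = 1.25/0.0625 = 20.

20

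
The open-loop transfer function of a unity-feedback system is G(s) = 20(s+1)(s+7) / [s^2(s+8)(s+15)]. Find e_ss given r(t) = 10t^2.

G(s) has two factors of s in the denominator, so the system is type 2.
K_a = lim_{s→0} s^2·G(s) = 20·1·7 / (8·15) = 7/6.
r(t) = 10t^2 gives R(s) = 20/s^3.
e_ss = 20/K_a = 20/(7/6) = 120/7.

120/7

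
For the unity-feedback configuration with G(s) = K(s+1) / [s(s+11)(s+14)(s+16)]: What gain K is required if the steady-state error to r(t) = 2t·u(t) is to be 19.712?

250

System type = 1 (one pole at s=0).
K_v = lim_{s→0} s·G(s) = K·1 / (11·14·16) = (1/2464)·K.
e_ss = 2/K_v = 19.712 ⇒ K_v = 125/1232 ⇒ K = (125/1232)/(1/2464) = 250.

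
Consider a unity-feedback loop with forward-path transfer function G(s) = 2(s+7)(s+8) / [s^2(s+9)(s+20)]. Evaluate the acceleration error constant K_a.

Two free integrators in G(s): this is a type 2 system.
K_a = lim_{s→0} s^2·G(s) = 2·7·8 / (9·20) = 28/45.

28/45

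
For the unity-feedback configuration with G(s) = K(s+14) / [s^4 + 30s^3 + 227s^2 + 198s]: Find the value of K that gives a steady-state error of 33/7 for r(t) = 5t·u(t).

The denominator has no term below 198s — 1 pole at s=0, type 1.
K_v = lim_{s→0} s·G(s) = K·14 / 198 = (7/99)·K.
e_ss = 5/K_v = 33/7 ⇒ K_v = 35/33 ⇒ K = (35/33)/(7/99) = 15.

15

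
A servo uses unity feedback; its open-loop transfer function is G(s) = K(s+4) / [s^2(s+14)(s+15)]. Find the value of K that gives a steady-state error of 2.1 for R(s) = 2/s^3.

System type = 2 (two poles at s=0).
K_a = lim_{s→0} s^2·G(s) = K·4 / (14·15) = (2/105)·K.
e_ss = 2/K_a = 2.1 ⇒ K_a = 20/21 ⇒ K = (20/21)/(2/105) = 50.

50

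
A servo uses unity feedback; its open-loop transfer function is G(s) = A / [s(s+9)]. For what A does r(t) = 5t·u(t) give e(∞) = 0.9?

G(s) has one factor of s in the denominator, so the system is type 1.
K_v = lim_{s→0} s·G(s) = A / (9) = (1/9)·A.
e_ss = 5/K_v = 0.9 ⇒ K_v = 50/9 ⇒ A = (50/9)/(1/9) = 50.

50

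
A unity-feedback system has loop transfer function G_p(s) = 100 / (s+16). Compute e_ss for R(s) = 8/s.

32/29

No free integrators in G_p(s): this is a type 0 system.
K_p = lim_{s→0} G_p(s) = 100 / (16) = 6.25.
e_ss = 8/(1 + K_p) = 8/7.25 = 32/29.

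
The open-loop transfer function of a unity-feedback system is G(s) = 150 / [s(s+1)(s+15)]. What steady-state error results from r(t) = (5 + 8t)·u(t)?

One free integrator in G(s): this is a type 1 system. Treating each term separately:
  • 5: tracked with zero error.
  • 8t: e_ss = 8/K_v with K_v=10 → 0.8.
Total e_ss = 0.8.

0.8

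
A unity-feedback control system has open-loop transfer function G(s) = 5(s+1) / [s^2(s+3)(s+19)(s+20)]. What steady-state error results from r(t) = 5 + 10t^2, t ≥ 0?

G(s) has two factors of s in the denominator, so the system is type 2. Taking each input component in turn:
  • 5: tracked with zero error.
  • 10t^2: e_ss = 20/K_a with K_a=1/228 → 4560.
Total e_ss = 4560.

4560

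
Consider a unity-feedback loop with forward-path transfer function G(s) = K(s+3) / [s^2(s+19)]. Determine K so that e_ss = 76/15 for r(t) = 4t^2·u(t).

10

G(s) has two factors of s in the denominator, so the system is type 2.
K_a = lim_{s→0} s^2·G(s) = K·3 / (19) = (3/19)·K.
e_ss = 8/K_a = 76/15 ⇒ K_a = 30/19 ⇒ K = (30/19)/(3/19) = 10.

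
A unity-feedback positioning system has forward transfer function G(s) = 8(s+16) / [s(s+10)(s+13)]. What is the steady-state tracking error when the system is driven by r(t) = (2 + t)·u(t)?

G(s) has one factor of s in the denominator, so the system is type 1. Taking each input component in turn:
  • 2: tracked with zero error.
  • t: e_ss = 1/K_v with K_v=64/65 → 65/64.
Total e_ss = 65/64.

65/64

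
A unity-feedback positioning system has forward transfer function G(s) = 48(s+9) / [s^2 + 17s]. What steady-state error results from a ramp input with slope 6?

The denominator has no term below 17s — 1 pole at s=0, type 1.
K_v = lim_{s→0} s·G(s) = 48·9 / 17 = 432/17.
e_ss = 6/K_v = 6/(432/17) = 17/72.

17/72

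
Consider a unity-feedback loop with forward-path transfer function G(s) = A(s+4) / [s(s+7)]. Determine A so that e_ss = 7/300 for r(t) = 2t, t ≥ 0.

150

G(s) has one factor of s in the denominator, so the system is type 1.
K_v = lim_{s→0} s·G(s) = A·4 / (7) = (4/7)·A.
e_ss = 2/K_v = 7/300 ⇒ K_v = 600/7 ⇒ A = (600/7)/(4/7) = 150.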